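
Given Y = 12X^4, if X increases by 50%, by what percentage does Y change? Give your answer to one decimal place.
406.3%

For Y = 12X^4:
If X → X(1 + 0.5)
Then Y → Y · (1 + 0.5)^4
     = Y · 5.0625

Percentage change = ((1 + 0.5)^4 − 1) × 100% ≈ 406.3%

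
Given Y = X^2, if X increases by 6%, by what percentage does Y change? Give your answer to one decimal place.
12.4%

For Y = X^2:
If X → X(1 + 0.06)
Then Y → Y · (1 + 0.06)^2
     = Y · 1.1236

Percentage change = ((1 + 0.06)^2 − 1) × 100% ≈ 12.4%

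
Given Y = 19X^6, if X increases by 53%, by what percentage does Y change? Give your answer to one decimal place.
1182.8%

For Y = 19X^6:
If X → X(1 + 0.53)
Then Y → Y · (1 + 0.53)^6
     ≈ Y · 12.8277

Percentage change = ((1 + 0.53)^6 − 1) × 100% ≈ 1182.8%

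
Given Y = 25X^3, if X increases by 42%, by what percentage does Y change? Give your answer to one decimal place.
186.3%

For Y = 25X^3:
If X → X(1 + 0.42)
Then Y → Y · (1 + 0.42)^3
     ≈ Y · 2.8633

Percentage change = ((1 + 0.42)^3 − 1) × 100% ≈ 186.3%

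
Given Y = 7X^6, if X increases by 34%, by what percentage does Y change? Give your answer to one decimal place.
478.9%

For Y = 7X^6:
If X → X(1 + 0.34)
Then Y → Y · (1 + 0.34)^6
     ≈ Y · 5.7893

Percentage change = ((1 + 0.34)^6 − 1) × 100% ≈ 478.9%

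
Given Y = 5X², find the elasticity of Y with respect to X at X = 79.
Elasticity = 2

Elasticity = (dY/dX) · (X/Y)

dY/dX = 10·X
At X = 79: dY/dX = 790, Y = 31205

Elasticity = 790 · (79 / 31205) = 2

Interpretation: for a small percentage change in X, the percentage change in Y is approximately 2.00 times as large.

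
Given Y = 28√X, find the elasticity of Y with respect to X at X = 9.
Elasticity = 1/2

Elasticity = (dY/dX) · (X/Y)

dY/dX = 14/√X
At X = 9: dY/dX = 14/3, Y = 84

Elasticity = (14/3) · (9 / 84) = 1/2

Interpretation: for a small percentage change in X, the percentage change in Y is approximately 0.50 times as large.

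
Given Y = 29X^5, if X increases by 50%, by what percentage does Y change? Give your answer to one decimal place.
659.4%

For Y = 29X^5:
If X → X(1 + 0.5)
Then Y → Y · (1 + 0.5)^5
     ≈ Y · 7.5938

Percentage change = ((1 + 0.5)^5 − 1) × 100% ≈ 659.4%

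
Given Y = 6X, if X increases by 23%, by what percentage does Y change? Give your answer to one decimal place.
23.0%

For Y = 6X:
If X → X(1 + 0.23)
Then Y → Y · (1 + 0.23)^1
     = Y · 1.2300

Percentage change = ((1 + 0.23)^1 − 1) × 100% = 23.0%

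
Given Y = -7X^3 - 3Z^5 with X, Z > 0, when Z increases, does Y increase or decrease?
Y decreases

Taking the partial derivative:
∂Y/∂Z = -15Z^4

∂Y/∂Z = -15Z^4 < 0 (assuming positive values)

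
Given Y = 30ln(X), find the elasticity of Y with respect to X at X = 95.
Elasticity = 1/ln(95) ≈ 0.2196

Elasticity = (dY/dX) · (X/Y)

dY/dX = 30/X
At X = 95: dY/dX = 6/19, Y = 30·ln(95)

Elasticity = (6/19) · (95 / (30·ln(95))) = 1/ln(95) ≈ 0.2196

Interpretation: for a small percentage change in X, the percentage change in Y is approximately 0.22 times as large.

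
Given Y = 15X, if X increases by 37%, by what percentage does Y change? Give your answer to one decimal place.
37.0%

For Y = 15X:
If X → X(1 + 0.37)
Then Y → Y · (1 + 0.37)^1
     = Y · 1.3700

Percentage change = ((1 + 0.37)^1 − 1) × 100% = 37.0%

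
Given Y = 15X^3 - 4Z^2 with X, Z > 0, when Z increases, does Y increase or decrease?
Y decreases

Taking the partial derivative:
∂Y/∂Z = -8Z

∂Y/∂Z = -8Z < 0 (assuming positive values)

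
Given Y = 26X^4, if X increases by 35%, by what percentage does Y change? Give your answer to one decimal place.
232.2%

For Y = 26X^4:
If X → X(1 + 0.35)
Then Y → Y · (1 + 0.35)^4
     ≈ Y · 3.3215

Percentage change = ((1 + 0.35)^4 − 1) × 100% ≈ 232.2%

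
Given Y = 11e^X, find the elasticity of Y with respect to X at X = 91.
Elasticity = 91

Elasticity = (dY/dX) · (X/Y)

dY/dX = 11·e^X
At X = 91: dY/dX = 11·e^91, Y = 11·e^91

Elasticity = (11·e^91) · (91 / (11·e^91)) = 91

Interpretation: for a small percentage change in X, the percentage change in Y is approximately 91.00 times as large.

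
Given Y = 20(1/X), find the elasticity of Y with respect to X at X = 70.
Elasticity = -1

Elasticity = (dY/dX) · (X/Y)

dY/dX = -20/X²
At X = 70: dY/dX = -1/245, Y = 2/7

Elasticity = (-1/245) · (70 / (2/7)) = -1

Interpretation: for a small percentage change in X, the percentage change in Y is approximately -1.00 times as large.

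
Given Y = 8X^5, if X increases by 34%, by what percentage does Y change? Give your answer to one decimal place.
332.0%

For Y = 8X^5:
If X → X(1 + 0.34)
Then Y → Y · (1 + 0.34)^5
     ≈ Y · 4.3204

Percentage change = ((1 + 0.34)^5 − 1) × 100% ≈ 332.0%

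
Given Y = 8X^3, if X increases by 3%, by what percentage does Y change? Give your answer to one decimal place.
9.3%

For Y = 8X^3:
If X → X(1 + 0.03)
Then Y → Y · (1 + 0.03)^3
     ≈ Y · 1.0927

Percentage change = ((1 + 0.03)^3 − 1) × 100% ≈ 9.3%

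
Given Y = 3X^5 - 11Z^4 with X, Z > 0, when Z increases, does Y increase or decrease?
Y decreases

Taking the partial derivative:
∂Y/∂Z = -44Z^3

∂Y/∂Z = -44Z^3 < 0 (assuming positive values)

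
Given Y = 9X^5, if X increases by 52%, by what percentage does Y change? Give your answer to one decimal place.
711.4%

For Y = 9X^5:
If X → X(1 + 0.52)
Then Y → Y · (1 + 0.52)^5
     ≈ Y · 8.1137

Percentage change = ((1 + 0.52)^5 − 1) × 100% ≈ 711.4%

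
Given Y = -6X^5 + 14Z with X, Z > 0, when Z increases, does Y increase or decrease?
Y increases

Taking the partial derivative:
∂Y/∂Z = 14

∂Y/∂Z = 14 > 0 (assuming positive values)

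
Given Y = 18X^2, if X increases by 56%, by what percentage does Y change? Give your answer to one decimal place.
143.4%

For Y = 18X^2:
If X → X(1 + 0.56)
Then Y → Y · (1 + 0.56)^2
     = Y · 2.4336

Percentage change = ((1 + 0.56)^2 − 1) × 100% ≈ 143.4%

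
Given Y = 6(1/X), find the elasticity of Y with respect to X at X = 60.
Elasticity = -1

Elasticity = (dY/dX) · (X/Y)

dY/dX = -6/X²
At X = 60: dY/dX = -1/600, Y = 1/10

Elasticity = (-1/600) · (60 / (1/10)) = -1

Interpretation: for a small percentage change in X, the percentage change in Y is approximately -1.00 times as large.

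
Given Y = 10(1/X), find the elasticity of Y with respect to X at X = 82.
Elasticity = -1

Elasticity = (dY/dX) · (X/Y)

dY/dX = -10/X²
At X = 82: dY/dX = -5/3362, Y = 5/41

Elasticity = (-5/3362) · (82 / (5/41)) = -1

Interpretation: for a small percentage change in X, the percentage change in Y is approximately -1.00 times as large.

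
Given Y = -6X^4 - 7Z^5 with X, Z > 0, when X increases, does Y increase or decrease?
Y decreases

Taking the partial derivative:
∂Y/∂X = -24X^3

∂Y/∂X = -24X^3 < 0 (assuming positive values)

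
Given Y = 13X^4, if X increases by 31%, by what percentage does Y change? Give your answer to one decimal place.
194.5%

For Y = 13X^4:
If X → X(1 + 0.31)
Then Y → Y · (1 + 0.31)^4
     ≈ Y · 2.9450

Percentage change = ((1 + 0.31)^4 − 1) × 100% ≈ 194.5%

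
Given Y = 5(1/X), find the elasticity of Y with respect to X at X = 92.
Elasticity = -1

Elasticity = (dY/dX) · (X/Y)

dY/dX = -5/X²
At X = 92: dY/dX = -5/8464, Y = 5/92

Elasticity = (-5/8464) · (92 / (5/92)) = -1

Interpretation: for a small percentage change in X, the percentage change in Y is approximately -1.00 times as large.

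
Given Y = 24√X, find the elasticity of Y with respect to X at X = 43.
Elasticity = 1/2

Elasticity = (dY/dX) · (X/Y)

dY/dX = 12/√X
At X = 43: dY/dX = 12·√43/43, Y = 24·√43

Elasticity = (12·√43/43) · (43 / (24·√43)) = 1/2

Interpretation: for a small percentage change in X, the percentage change in Y is approximately 0.50 times as large.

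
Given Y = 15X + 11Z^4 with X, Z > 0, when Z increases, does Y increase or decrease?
Y increases

Taking the partial derivative:
∂Y/∂Z = 44Z^3

∂Y/∂Z = 44Z^3 > 0 (assuming positive values)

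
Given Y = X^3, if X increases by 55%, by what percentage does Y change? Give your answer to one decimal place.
272.4%

For Y = X^3:
If X → X(1 + 0.55)
Then Y → Y · (1 + 0.55)^3
     ≈ Y · 3.7239

Percentage change = ((1 + 0.55)^3 − 1) × 100% ≈ 272.4%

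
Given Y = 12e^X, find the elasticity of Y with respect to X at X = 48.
Elasticity = 48

Elasticity = (dY/dX) · (X/Y)

dY/dX = 12·e^X
At X = 48: dY/dX = 12·e^48, Y = 12·e^48

Elasticity = (12·e^48) · (48 / (12·e^48)) = 48

Interpretation: for a small percentage change in X, the percentage change in Y is approximately 48.00 times as large.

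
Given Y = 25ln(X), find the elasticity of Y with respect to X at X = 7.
Elasticity = 1/ln(7) ≈ 0.5139

Elasticity = (dY/dX) · (X/Y)

dY/dX = 25/X
At X = 7: dY/dX = 25/7, Y = 25·ln(7)

Elasticity = (25/7) · (7 / (25·ln(7))) = 1/ln(7) ≈ 0.5139

Interpretation: for a small percentage change in X, the percentage change in Y is approximately 0.51 times as large.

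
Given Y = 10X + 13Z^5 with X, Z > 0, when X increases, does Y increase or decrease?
Y increases

Taking the partial derivative:
∂Y/∂X = 10

∂Y/∂X = 10 > 0 (assuming positive values)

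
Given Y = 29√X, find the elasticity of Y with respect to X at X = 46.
Elasticity = 1/2

Elasticity = (dY/dX) · (X/Y)

dY/dX = 29/(2·√X)
At X = 46: dY/dX = 29·√46/92, Y = 29·√46

Elasticity = (29·√46/92) · (46 / (29·√46)) = 1/2

Interpretation: for a small percentage change in X, the percentage change in Y is approximately 0.50 times as large.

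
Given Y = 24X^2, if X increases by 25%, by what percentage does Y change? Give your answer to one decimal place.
56.3%

For Y = 24X^2:
If X → X(1 + 0.25)
Then Y → Y · (1 + 0.25)^2
     = Y · 1.5625

Percentage change = ((1 + 0.25)^2 − 1) × 100% ≈ 56.3%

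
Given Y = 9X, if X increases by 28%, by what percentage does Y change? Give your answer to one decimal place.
28.0%

For Y = 9X:
If X → X(1 + 0.28)
Then Y → Y · (1 + 0.28)^1
     = Y · 1.2800

Percentage change = ((1 + 0.28)^1 − 1) × 100% = 28.0%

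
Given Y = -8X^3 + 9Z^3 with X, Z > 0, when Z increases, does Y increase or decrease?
Y increases

Taking the partial derivative:
∂Y/∂Z = 27Z^2

∂Y/∂Z = 27Z^2 > 0 (assuming positive values)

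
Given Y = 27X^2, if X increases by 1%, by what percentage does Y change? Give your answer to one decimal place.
2.0%

For Y = 27X^2:
If X → X(1 + 0.01)
Then Y → Y · (1 + 0.01)^2
     = Y · 1.0201

Percentage change = ((1 + 0.01)^2 − 1) × 100% ≈ 2.0%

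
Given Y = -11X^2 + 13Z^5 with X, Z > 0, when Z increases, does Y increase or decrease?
Y increases

Taking the partial derivative:
∂Y/∂Z = 65Z^4

∂Y/∂Z = 65Z^4 > 0 (assuming positive values)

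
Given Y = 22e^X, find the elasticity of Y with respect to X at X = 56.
Elasticity = 56

Elasticity = (dY/dX) · (X/Y)

dY/dX = 22·e^X
At X = 56: dY/dX = 22·e^56, Y = 22·e^56

Elasticity = (22·e^56) · (56 / (22·e^56)) = 56

Interpretation: for a small percentage change in X, the percentage change in Y is approximately 56.00 times as large.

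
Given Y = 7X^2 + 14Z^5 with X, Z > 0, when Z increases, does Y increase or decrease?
Y increases

Taking the partial derivative:
∂Y/∂Z = 70Z^4

∂Y/∂Z = 70Z^4 > 0 (assuming positive values)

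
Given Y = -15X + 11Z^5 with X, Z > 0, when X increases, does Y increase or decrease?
Y decreases

Taking the partial derivative:
∂Y/∂X = -15

∂Y/∂X = -15 < 0 (assuming positive values)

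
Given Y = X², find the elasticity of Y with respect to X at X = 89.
Elasticity = 2

Elasticity = (dY/dX) · (X/Y)

dY/dX = 2·X
At X = 89: dY/dX = 178, Y = 7921

Elasticity = 178 · (89 / 7921) = 2

Interpretation: for a small percentage change in X, the percentage change in Y is approximately 2.00 times as large.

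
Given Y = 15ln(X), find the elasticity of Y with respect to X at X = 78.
Elasticity = 1/ln(78) ≈ 0.2295

Elasticity = (dY/dX) · (X/Y)

dY/dX = 15/X
At X = 78: dY/dX = 5/26, Y = 15·ln(78)

Elasticity = (5/26) · (78 / (15·ln(78))) = 1/ln(78) ≈ 0.2295

Interpretation: for a small percentage change in X, the percentage change in Y is approximately 0.23 times as large.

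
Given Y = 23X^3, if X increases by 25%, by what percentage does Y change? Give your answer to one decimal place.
95.3%

For Y = 23X^3:
If X → X(1 + 0.25)
Then Y → Y · (1 + 0.25)^3
     ≈ Y · 1.9531

Percentage change = ((1 + 0.25)^3 − 1) × 100% ≈ 95.3%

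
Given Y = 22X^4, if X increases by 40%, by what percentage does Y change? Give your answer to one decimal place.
284.2%

For Y = 22X^4:
If X → X(1 + 0.4)
Then Y → Y · (1 + 0.4)^4
     = Y · 3.8416

Percentage change = ((1 + 0.4)^4 − 1) × 100% ≈ 284.2%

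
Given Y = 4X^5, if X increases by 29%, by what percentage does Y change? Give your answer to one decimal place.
257.2%

For Y = 4X^5:
If X → X(1 + 0.29)
Then Y → Y · (1 + 0.29)^5
     ≈ Y · 3.5723

Percentage change = ((1 + 0.29)^5 − 1) × 100% ≈ 257.2%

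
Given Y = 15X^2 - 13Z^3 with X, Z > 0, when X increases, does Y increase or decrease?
Y increases

Taking the partial derivative:
∂Y/∂X = 30X

∂Y/∂X = 30X > 0 (assuming positive values)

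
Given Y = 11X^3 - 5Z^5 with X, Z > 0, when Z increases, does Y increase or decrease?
Y decreases

Taking the partial derivative:
∂Y/∂Z = -25Z^4

∂Y/∂Z = -25Z^4 < 0 (assuming positive values)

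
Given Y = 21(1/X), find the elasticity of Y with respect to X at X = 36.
Elasticity = -1

Elasticity = (dY/dX) · (X/Y)

dY/dX = -21/X²
At X = 36: dY/dX = -7/432, Y = 7/12

Elasticity = (-7/432) · (36 / (7/12)) = -1

Interpretation: for a small percentage change in X, the percentage change in Y is approximately -1.00 times as large.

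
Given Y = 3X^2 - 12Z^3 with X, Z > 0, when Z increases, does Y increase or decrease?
Y decreases

Taking the partial derivative:
∂Y/∂Z = -36Z^2

∂Y/∂Z = -36Z^2 < 0 (assuming positive values)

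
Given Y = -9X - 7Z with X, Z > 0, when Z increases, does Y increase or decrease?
Y decreases

Taking the partial derivative:
∂Y/∂Z = -7

∂Y/∂Z = -7 < 0 (assuming positive values)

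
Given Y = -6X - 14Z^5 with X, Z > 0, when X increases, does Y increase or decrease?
Y decreases

Taking the partial derivative:
∂Y/∂X = -6

∂Y/∂X = -6 < 0 (assuming positive values)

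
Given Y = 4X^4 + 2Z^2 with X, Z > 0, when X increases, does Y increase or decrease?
Y increases

Taking the partial derivative:
∂Y/∂X = 16X^3

∂Y/∂X = 16X^3 > 0 (assuming positive values)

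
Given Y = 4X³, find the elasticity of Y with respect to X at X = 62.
Elasticity = 3

Elasticity = (dY/dX) · (X/Y)

dY/dX = 12·X²
At X = 62: dY/dX = 46128, Y = 953312

Elasticity = 46128 · (62 / 953312) = 3

Interpretation: for a small percentage change in X, the percentage change in Y is approximately 3.00 times as large.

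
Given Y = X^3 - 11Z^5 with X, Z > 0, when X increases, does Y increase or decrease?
Y increases

Taking the partial derivative:
∂Y/∂X = 3X^2

∂Y/∂X = 3X^2 > 0 (assuming positive values)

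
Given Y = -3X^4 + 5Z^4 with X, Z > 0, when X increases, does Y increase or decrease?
Y decreases

Taking the partial derivative:
∂Y/∂X = -12X^3

∂Y/∂X = -12X^3 < 0 (assuming positive values)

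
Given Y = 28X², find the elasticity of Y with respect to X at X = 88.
Elasticity = 2

Elasticity = (dY/dX) · (X/Y)

dY/dX = 56·X
At X = 88: dY/dX = 4928, Y = 216832

Elasticity = 4928 · (88 / 216832) = 2

Interpretation: for a small percentage change in X, the percentage change in Y is approximately 2.00 times as large.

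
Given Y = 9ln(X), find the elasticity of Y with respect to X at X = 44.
Elasticity = 1/ln(44) ≈ 0.2643

Elasticity = (dY/dX) · (X/Y)

dY/dX = 9/X
At X = 44: dY/dX = 9/44, Y = 9·ln(44)

Elasticity = (9/44) · (44 / (9·ln(44))) = 1/ln(44) ≈ 0.2643

Interpretation: for a small percentage change in X, the percentage change in Y is approximately 0.26 times as large.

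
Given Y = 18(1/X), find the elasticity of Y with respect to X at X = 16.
Elasticity = -1

Elasticity = (dY/dX) · (X/Y)

dY/dX = -18/X²
At X = 16: dY/dX = -9/128, Y = 9/8

Elasticity = (-9/128) · (16 / (9/8)) = -1

Interpretation: for a small percentage change in X, the percentage change in Y is approximately -1.00 times as large.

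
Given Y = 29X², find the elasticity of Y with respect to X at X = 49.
Elasticity = 2

Elasticity = (dY/dX) · (X/Y)

dY/dX = 58·X
At X = 49: dY/dX = 2842, Y = 69629

Elasticity = 2842 · (49 / 69629) = 2

Interpretation: for a small percentage change in X, the percentage change in Y is approximately 2.00 times as large.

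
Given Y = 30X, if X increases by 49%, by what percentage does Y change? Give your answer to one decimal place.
49.0%

For Y = 30X:
If X → X(1 + 0.49)
Then Y → Y · (1 + 0.49)^1
     = Y · 1.4900

Percentage change = ((1 + 0.49)^1 − 1) × 100% = 49.0%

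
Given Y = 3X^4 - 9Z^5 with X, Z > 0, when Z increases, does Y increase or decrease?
Y decreases

Taking the partial derivative:
∂Y/∂Z = -45Z^4

∂Y/∂Z = -45Z^4 < 0 (assuming positive values)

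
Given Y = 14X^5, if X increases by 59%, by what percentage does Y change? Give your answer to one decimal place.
916.2%

For Y = 14X^5:
If X → X(1 + 0.59)
Then Y → Y · (1 + 0.59)^5
     ≈ Y · 10.1622

Percentage change = ((1 + 0.59)^5 − 1) × 100% ≈ 916.2%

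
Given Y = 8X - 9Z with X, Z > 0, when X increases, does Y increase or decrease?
Y increases

Taking the partial derivative:
∂Y/∂X = 8

∂Y/∂X = 8 > 0 (assuming positive values)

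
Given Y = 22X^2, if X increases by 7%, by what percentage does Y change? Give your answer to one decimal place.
14.5%

For Y = 22X^2:
If X → X(1 + 0.07)
Then Y → Y · (1 + 0.07)^2
     = Y · 1.1449

Percentage change = ((1 + 0.07)^2 − 1) × 100% ≈ 14.5%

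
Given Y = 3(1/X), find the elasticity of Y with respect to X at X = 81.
Elasticity = -1

Elasticity = (dY/dX) · (X/Y)

dY/dX = -3/X²
At X = 81: dY/dX = -1/2187, Y = 1/27

Elasticity = (-1/2187) · (81 / (1/27)) = -1

Interpretation: for a small percentage change in X, the percentage change in Y is approximately -1.00 times as large.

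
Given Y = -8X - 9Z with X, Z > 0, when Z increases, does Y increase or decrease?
Y decreases

Taking the partial derivative:
∂Y/∂Z = -9

∂Y/∂Z = -9 < 0 (assuming positive values)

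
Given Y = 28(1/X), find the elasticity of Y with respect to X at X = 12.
Elasticity = -1

Elasticity = (dY/dX) · (X/Y)

dY/dX = -28/X²
At X = 12: dY/dX = -7/36, Y = 7/3

Elasticity = (-7/36) · (12 / (7/3)) = -1

Interpretation: for a small percentage change in X, the percentage change in Y is approximately -1.00 times as large.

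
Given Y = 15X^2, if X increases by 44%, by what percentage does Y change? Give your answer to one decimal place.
107.4%

For Y = 15X^2:
If X → X(1 + 0.44)
Then Y → Y · (1 + 0.44)^2
     = Y · 2.0736

Percentage change = ((1 + 0.44)^2 − 1) × 100% ≈ 107.4%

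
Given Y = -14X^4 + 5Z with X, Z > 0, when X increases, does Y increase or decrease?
Y decreases

Taking the partial derivative:
∂Y/∂X = -56X^3

∂Y/∂X = -56X^3 < 0 (assuming positive values)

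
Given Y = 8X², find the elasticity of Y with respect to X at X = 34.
Elasticity = 2

Elasticity = (dY/dX) · (X/Y)

dY/dX = 16·X
At X = 34: dY/dX = 544, Y = 9248

Elasticity = 544 · (34 / 9248) = 2

Interpretation: for a small percentage change in X, the percentage change in Y is approximately 2.00 times as large.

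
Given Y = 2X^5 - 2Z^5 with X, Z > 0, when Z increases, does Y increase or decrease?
Y decreases

Taking the partial derivative:
∂Y/∂Z = -10Z^4

∂Y/∂Z = -10Z^4 < 0 (assuming positive values)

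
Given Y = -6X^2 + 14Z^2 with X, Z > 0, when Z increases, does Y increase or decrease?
Y increases

Taking the partial derivative:
∂Y/∂Z = 28Z

∂Y/∂Z = 28Z > 0 (assuming positive values)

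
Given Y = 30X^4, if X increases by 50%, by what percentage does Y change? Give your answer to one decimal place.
406.3%

For Y = 30X^4:
If X → X(1 + 0.5)
Then Y → Y · (1 + 0.5)^4
     = Y · 5.0625

Percentage change = ((1 + 0.5)^4 − 1) × 100% ≈ 406.3%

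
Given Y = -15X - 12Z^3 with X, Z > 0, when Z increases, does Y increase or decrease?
Y decreases

Taking the partial derivative:
∂Y/∂Z = -36Z^2

∂Y/∂Z = -36Z^2 < 0 (assuming positive values)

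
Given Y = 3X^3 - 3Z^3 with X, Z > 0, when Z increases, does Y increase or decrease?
Y decreases

Taking the partial derivative:
∂Y/∂Z = -9Z^2

∂Y/∂Z = -9Z^2 < 0 (assuming positive values)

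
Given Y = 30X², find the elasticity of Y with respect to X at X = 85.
Elasticity = 2

Elasticity = (dY/dX) · (X/Y)

dY/dX = 60·X
At X = 85: dY/dX = 5100, Y = 216750

Elasticity = 5100 · (85 / 216750) = 2

Interpretation: for a small percentage change in X, the percentage change in Y is approximately 2.00 times as large.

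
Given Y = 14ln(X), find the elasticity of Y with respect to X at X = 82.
Elasticity = 1/ln(82) ≈ 0.2269

Elasticity = (dY/dX) · (X/Y)

dY/dX = 14/X
At X = 82: dY/dX = 7/41, Y = 14·ln(82)

Elasticity = (7/41) · (82 / (14·ln(82))) = 1/ln(82) ≈ 0.2269

Interpretation: for a small percentage change in X, the percentage change in Y is approximately 0.23 times as large.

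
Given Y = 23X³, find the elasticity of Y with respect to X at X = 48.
Elasticity = 3

Elasticity = (dY/dX) · (X/Y)

dY/dX = 69·X²
At X = 48: dY/dX = 158976, Y = 2543616

Elasticity = 158976 · (48 / 2543616) = 3

Interpretation: for a small percentage change in X, the percentage change in Y is approximately 3.00 times as large.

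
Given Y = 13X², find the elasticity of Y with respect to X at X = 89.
Elasticity = 2

Elasticity = (dY/dX) · (X/Y)

dY/dX = 26·X
At X = 89: dY/dX = 2314, Y = 102973

Elasticity = 2314 · (89 / 102973) = 2

Interpretation: for a small percentage change in X, the percentage change in Y is approximately 2.00 times as large.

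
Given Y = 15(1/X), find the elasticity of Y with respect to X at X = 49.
Elasticity = -1

Elasticity = (dY/dX) · (X/Y)

dY/dX = -15/X²
At X = 49: dY/dX = -15/2401, Y = 15/49

Elasticity = (-15/2401) · (49 / (15/49)) = -1

Interpretation: for a small percentage change in X, the percentage change in Y is approximately -1.00 times as large.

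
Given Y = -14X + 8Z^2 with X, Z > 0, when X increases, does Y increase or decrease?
Y decreases

Taking the partial derivative:
∂Y/∂X = -14

∂Y/∂X = -14 < 0 (assuming positive values)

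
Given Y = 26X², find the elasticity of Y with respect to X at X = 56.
Elasticity = 2

Elasticity = (dY/dX) · (X/Y)

dY/dX = 52·X
At X = 56: dY/dX = 2912, Y = 81536

Elasticity = 2912 · (56 / 81536) = 2

Interpretation: for a small percentage change in X, the percentage change in Y is approximately 2.00 times as large.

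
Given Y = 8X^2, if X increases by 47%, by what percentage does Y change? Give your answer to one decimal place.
116.1%

For Y = 8X^2:
If X → X(1 + 0.47)
Then Y → Y · (1 + 0.47)^2
     = Y · 2.1609

Percentage change = ((1 + 0.47)^2 − 1) × 100% ≈ 116.1%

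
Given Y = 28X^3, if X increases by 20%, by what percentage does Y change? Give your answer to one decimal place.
72.8%

For Y = 28X^3:
If X → X(1 + 0.2)
Then Y → Y · (1 + 0.2)^3
     = Y · 1.7280

Percentage change = ((1 + 0.2)^3 − 1) × 100% = 72.8%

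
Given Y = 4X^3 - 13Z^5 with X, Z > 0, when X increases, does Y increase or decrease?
Y increases

Taking the partial derivative:
∂Y/∂X = 12X^2

∂Y/∂X = 12X^2 > 0 (assuming positive values)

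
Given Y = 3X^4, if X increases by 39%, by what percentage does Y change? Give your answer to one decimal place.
273.3%

For Y = 3X^4:
If X → X(1 + 0.39)
Then Y → Y · (1 + 0.39)^4
     ≈ Y · 3.7330

Percentage change = ((1 + 0.39)^4 − 1) × 100% ≈ 273.3%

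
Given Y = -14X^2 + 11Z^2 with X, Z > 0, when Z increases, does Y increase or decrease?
Y increases

Taking the partial derivative:
∂Y/∂Z = 22Z

∂Y/∂Z = 22Z > 0 (assuming positive values)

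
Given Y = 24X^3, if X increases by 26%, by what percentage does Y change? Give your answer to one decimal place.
100.0%

For Y = 24X^3:
If X → X(1 + 0.26)
Then Y → Y · (1 + 0.26)^3
     ≈ Y · 2.0004

Percentage change = ((1 + 0.26)^3 − 1) × 100% ≈ 100.0%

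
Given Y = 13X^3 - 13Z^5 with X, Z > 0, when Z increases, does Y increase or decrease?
Y decreases

Taking the partial derivative:
∂Y/∂Z = -65Z^4

∂Y/∂Z = -65Z^4 < 0 (assuming positive values)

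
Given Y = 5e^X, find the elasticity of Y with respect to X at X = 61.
Elasticity = 61

Elasticity = (dY/dX) · (X/Y)

dY/dX = 5·e^X
At X = 61: dY/dX = 5·e^61, Y = 5·e^61

Elasticity = (5·e^61) · (61 / (5·e^61)) = 61

Interpretation: for a small percentage change in X, the percentage change in Y is approximately 61.00 times as large.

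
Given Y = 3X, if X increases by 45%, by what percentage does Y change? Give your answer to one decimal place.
45.0%

For Y = 3X:
If X → X(1 + 0.45)
Then Y → Y · (1 + 0.45)^1
     = Y · 1.4500

Percentage change = ((1 + 0.45)^1 − 1) × 100% = 45.0%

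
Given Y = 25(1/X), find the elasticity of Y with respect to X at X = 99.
Elasticity = -1

Elasticity = (dY/dX) · (X/Y)

dY/dX = -25/X²
At X = 99: dY/dX = -25/9801, Y = 25/99

Elasticity = (-25/9801) · (99 / (25/99)) = -1

Interpretation: for a small percentage change in X, the percentage change in Y is approximately -1.00 times as large.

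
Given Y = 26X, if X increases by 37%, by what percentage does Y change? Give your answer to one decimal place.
37.0%

For Y = 26X:
If X → X(1 + 0.37)
Then Y → Y · (1 + 0.37)^1
     = Y · 1.3700

Percentage change = ((1 + 0.37)^1 − 1) × 100% = 37.0%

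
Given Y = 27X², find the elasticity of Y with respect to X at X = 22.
Elasticity = 2

Elasticity = (dY/dX) · (X/Y)

dY/dX = 54·X
At X = 22: dY/dX = 1188, Y = 13068

Elasticity = 1188 · (22 / 13068) = 2

Interpretation: for a small percentage change in X, the percentage change in Y is approximately 2.00 times as large.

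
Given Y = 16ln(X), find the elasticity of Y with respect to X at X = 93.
Elasticity = 1/ln(93) ≈ 0.2206

Elasticity = (dY/dX) · (X/Y)

dY/dX = 16/X
At X = 93: dY/dX = 16/93, Y = 16·ln(93)

Elasticity = (16/93) · (93 / (16·ln(93))) = 1/ln(93) ≈ 0.2206

Interpretation: for a small percentage change in X, the percentage change in Y is approximately 0.22 times as large.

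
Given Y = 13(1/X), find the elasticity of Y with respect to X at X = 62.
Elasticity = -1

Elasticity = (dY/dX) · (X/Y)

dY/dX = -13/X²
At X = 62: dY/dX = -13/3844, Y = 13/62

Elasticity = (-13/3844) · (62 / (13/62)) = -1

Interpretation: for a small percentage change in X, the percentage change in Y is approximately -1.00 times as large.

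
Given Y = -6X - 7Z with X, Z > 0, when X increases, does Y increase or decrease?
Y decreases

Taking the partial derivative:
∂Y/∂X = -6

∂Y/∂X = -6 < 0 (assuming positive values)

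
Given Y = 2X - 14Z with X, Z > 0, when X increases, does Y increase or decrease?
Y increases

Taking the partial derivative:
∂Y/∂X = 2

∂Y/∂X = 2 > 0 (assuming positive values)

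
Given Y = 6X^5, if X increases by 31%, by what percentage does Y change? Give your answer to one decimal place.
285.8%

For Y = 6X^5:
If X → X(1 + 0.31)
Then Y → Y · (1 + 0.31)^5
     ≈ Y · 3.8579

Percentage change = ((1 + 0.31)^5 − 1) × 100% ≈ 285.8%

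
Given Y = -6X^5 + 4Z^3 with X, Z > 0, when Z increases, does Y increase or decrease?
Y increases

Taking the partial derivative:
∂Y/∂Z = 12Z^2

∂Y/∂Z = 12Z^2 > 0 (assuming positive values)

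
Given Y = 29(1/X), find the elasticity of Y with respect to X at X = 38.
Elasticity = -1

Elasticity = (dY/dX) · (X/Y)

dY/dX = -29/X²
At X = 38: dY/dX = -29/1444, Y = 29/38

Elasticity = (-29/1444) · (38 / (29/38)) = -1

Interpretation: for a small percentage change in X, the percentage change in Y is approximately -1.00 times as large.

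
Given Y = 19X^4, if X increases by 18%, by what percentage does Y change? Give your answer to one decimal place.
93.9%

For Y = 19X^4:
If X → X(1 + 0.18)
Then Y → Y · (1 + 0.18)^4
     ≈ Y · 1.9388

Percentage change = ((1 + 0.18)^4 − 1) × 100% ≈ 93.9%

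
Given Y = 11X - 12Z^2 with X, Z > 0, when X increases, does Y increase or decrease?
Y increases

Taking the partial derivative:
∂Y/∂X = 11

∂Y/∂X = 11 > 0 (assuming positive values)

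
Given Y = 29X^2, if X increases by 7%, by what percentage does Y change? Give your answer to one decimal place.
14.5%

For Y = 29X^2:
If X → X(1 + 0.07)
Then Y → Y · (1 + 0.07)^2
     = Y · 1.1449

Percentage change = ((1 + 0.07)^2 − 1) × 100% ≈ 14.5%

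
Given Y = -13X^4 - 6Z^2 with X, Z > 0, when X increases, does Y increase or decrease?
Y decreases

Taking the partial derivative:
∂Y/∂X = -52X^3

∂Y/∂X = -52X^3 < 0 (assuming positive values)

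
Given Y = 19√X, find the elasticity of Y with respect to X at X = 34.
Elasticity = 1/2

Elasticity = (dY/dX) · (X/Y)

dY/dX = 19/(2·√X)
At X = 34: dY/dX = 19·√34/68, Y = 19·√34

Elasticity = (19·√34/68) · (34 / (19·√34)) = 1/2

Interpretation: for a small percentage change in X, the percentage change in Y is approximately 0.50 times as large.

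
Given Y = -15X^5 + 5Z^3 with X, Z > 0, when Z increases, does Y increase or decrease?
Y increases

Taking the partial derivative:
∂Y/∂Z = 15Z^2

∂Y/∂Z = 15Z^2 > 0 (assuming positive values)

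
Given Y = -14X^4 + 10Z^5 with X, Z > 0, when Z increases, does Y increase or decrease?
Y increases

Taking the partial derivative:
∂Y/∂Z = 50Z^4

∂Y/∂Z = 50Z^4 > 0 (assuming positive values)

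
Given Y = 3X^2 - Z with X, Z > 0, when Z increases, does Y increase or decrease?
Y decreases

Taking the partial derivative:
∂Y/∂Z = -1

∂Y/∂Z = -1 < 0 (assuming positive values)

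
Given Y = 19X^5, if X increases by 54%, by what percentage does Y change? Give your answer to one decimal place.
766.2%

For Y = 19X^5:
If X → X(1 + 0.54)
Then Y → Y · (1 + 0.54)^5
     ≈ Y · 8.6617

Percentage change = ((1 + 0.54)^5 − 1) × 100% ≈ 766.2%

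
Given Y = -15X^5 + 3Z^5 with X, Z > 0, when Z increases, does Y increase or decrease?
Y increases

Taking the partial derivative:
∂Y/∂Z = 15Z^4

∂Y/∂Z = 15Z^4 > 0 (assuming positive values)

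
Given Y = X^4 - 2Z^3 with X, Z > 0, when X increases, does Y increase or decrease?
Y increases

Taking the partial derivative:
∂Y/∂X = 4X^3

∂Y/∂X = 4X^3 > 0 (assuming positive values)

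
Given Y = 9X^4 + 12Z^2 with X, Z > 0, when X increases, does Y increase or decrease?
Y increases

Taking the partial derivative:
∂Y/∂X = 36X^3

∂Y/∂X = 36X^3 > 0 (assuming positive values)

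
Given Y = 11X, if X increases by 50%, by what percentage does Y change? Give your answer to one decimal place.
50.0%

For Y = 11X:
If X → X(1 + 0.5)
Then Y → Y · (1 + 0.5)^1
     = Y · 1.5000

Percentage change = ((1 + 0.5)^1 − 1) × 100% = 50.0%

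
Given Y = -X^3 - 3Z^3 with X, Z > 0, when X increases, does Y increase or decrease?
Y decreases

Taking the partial derivative:
∂Y/∂X = -3X^2

∂Y/∂X = -3X^2 < 0 (assuming positive values)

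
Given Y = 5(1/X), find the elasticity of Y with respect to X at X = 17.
Elasticity = -1

Elasticity = (dY/dX) · (X/Y)

dY/dX = -5/X²
At X = 17: dY/dX = -5/289, Y = 5/17

Elasticity = (-5/289) · (17 / (5/17)) = -1

Interpretation: for a small percentage change in X, the percentage change in Y is approximately -1.00 times as large.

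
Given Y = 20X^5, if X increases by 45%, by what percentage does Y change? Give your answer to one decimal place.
541.0%

For Y = 20X^5:
If X → X(1 + 0.45)
Then Y → Y · (1 + 0.45)^5
     ≈ Y · 6.4097

Percentage change = ((1 + 0.45)^5 − 1) × 100% ≈ 541.0%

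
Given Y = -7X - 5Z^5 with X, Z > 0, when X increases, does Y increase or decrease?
Y decreases

Taking the partial derivative:
∂Y/∂X = -7

∂Y/∂X = -7 < 0 (assuming positive values)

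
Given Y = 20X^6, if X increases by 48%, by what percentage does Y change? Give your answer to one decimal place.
950.9%

For Y = 20X^6:
If X → X(1 + 0.48)
Then Y → Y · (1 + 0.48)^6
     ≈ Y · 10.5092

Percentage change = ((1 + 0.48)^6 − 1) × 100% ≈ 950.9%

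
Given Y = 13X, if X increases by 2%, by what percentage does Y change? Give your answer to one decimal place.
2.0%

For Y = 13X:
If X → X(1 + 0.02)
Then Y → Y · (1 + 0.02)^1
     = Y · 1.0200

Percentage change = ((1 + 0.02)^1 − 1) × 100% = 2.0%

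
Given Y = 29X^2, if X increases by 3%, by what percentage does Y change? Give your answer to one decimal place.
6.1%

For Y = 29X^2:
If X → X(1 + 0.03)
Then Y → Y · (1 + 0.03)^2
     = Y · 1.0609

Percentage change = ((1 + 0.03)^2 − 1) × 100% ≈ 6.1%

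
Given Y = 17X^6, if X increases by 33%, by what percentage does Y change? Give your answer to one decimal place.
453.5%

For Y = 17X^6:
If X → X(1 + 0.33)
Then Y → Y · (1 + 0.33)^6
     ≈ Y · 5.5349

Percentage change = ((1 + 0.33)^6 − 1) × 100% ≈ 453.5%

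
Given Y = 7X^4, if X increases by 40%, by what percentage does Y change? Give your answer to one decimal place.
284.2%

For Y = 7X^4:
If X → X(1 + 0.4)
Then Y → Y · (1 + 0.4)^4
     = Y · 3.8416

Percentage change = ((1 + 0.4)^4 − 1) × 100% ≈ 284.2%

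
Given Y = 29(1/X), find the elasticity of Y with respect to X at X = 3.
Elasticity = -1

Elasticity = (dY/dX) · (X/Y)

dY/dX = -29/X²
At X = 3: dY/dX = -29/9, Y = 29/3

Elasticity = (-29/9) · (3 / (29/3)) = -1

Interpretation: for a small percentage change in X, the percentage change in Y is approximately -1.00 times as large.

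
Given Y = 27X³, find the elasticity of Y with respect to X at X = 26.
Elasticity = 3

Elasticity = (dY/dX) · (X/Y)

dY/dX = 81·X²
At X = 26: dY/dX = 54756, Y = 474552

Elasticity = 54756 · (26 / 474552) = 3

Interpretation: for a small percentage change in X, the percentage change in Y is approximately 3.00 times as large.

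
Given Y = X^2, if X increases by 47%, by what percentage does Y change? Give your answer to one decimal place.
116.1%

For Y = X^2:
If X → X(1 + 0.47)
Then Y → Y · (1 + 0.47)^2
     = Y · 2.1609

Percentage change = ((1 + 0.47)^2 − 1) × 100% ≈ 116.1%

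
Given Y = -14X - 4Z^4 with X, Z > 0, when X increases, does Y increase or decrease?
Y decreases

Taking the partial derivative:
∂Y/∂X = -14

∂Y/∂X = -14 < 0 (assuming positive values)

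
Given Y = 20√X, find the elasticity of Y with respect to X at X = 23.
Elasticity = 1/2

Elasticity = (dY/dX) · (X/Y)

dY/dX = 10/√X
At X = 23: dY/dX = 10·√23/23, Y = 20·√23

Elasticity = (10·√23/23) · (23 / (20·√23)) = 1/2

Interpretation: for a small percentage change in X, the percentage change in Y is approximately 0.50 times as large.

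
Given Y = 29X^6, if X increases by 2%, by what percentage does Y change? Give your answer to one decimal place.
12.6%

For Y = 29X^6:
If X → X(1 + 0.02)
Then Y → Y · (1 + 0.02)^6
     ≈ Y · 1.1262

Percentage change = ((1 + 0.02)^6 − 1) × 100% ≈ 12.6%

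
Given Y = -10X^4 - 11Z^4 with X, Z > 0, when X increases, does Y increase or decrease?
Y decreases

Taking the partial derivative:
∂Y/∂X = -40X^3

∂Y/∂X = -40X^3 < 0 (assuming positive values)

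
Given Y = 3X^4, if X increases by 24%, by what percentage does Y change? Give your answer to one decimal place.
136.4%

For Y = 3X^4:
If X → X(1 + 0.24)
Then Y → Y · (1 + 0.24)^4
     ≈ Y · 2.3642

Percentage change = ((1 + 0.24)^4 − 1) × 100% ≈ 136.4%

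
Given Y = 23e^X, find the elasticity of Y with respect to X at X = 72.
Elasticity = 72

Elasticity = (dY/dX) · (X/Y)

dY/dX = 23·e^X
At X = 72: dY/dX = 23·e^72, Y = 23·e^72

Elasticity = (23·e^72) · (72 / (23·e^72)) = 72

Interpretation: for a small percentage change in X, the percentage change in Y is approximately 72.00 times as large.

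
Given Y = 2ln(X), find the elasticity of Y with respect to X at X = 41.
Elasticity = 1/ln(41) ≈ 0.2693

Elasticity = (dY/dX) · (X/Y)

dY/dX = 2/X
At X = 41: dY/dX = 2/41, Y = 2·ln(41)

Elasticity = (2/41) · (41 / (2·ln(41))) = 1/ln(41) ≈ 0.2693

Interpretation: for a small percentage change in X, the percentage change in Y is approximately 0.27 times as large.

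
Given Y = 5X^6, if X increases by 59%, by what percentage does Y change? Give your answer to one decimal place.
1515.8%

For Y = 5X^6:
If X → X(1 + 0.59)
Then Y → Y · (1 + 0.59)^6
     ≈ Y · 16.1578

Percentage change = ((1 + 0.59)^6 − 1) × 100% ≈ 1515.8%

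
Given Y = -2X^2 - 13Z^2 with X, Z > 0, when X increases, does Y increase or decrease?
Y decreases

Taking the partial derivative:
∂Y/∂X = -4X

∂Y/∂X = -4X < 0 (assuming positive values)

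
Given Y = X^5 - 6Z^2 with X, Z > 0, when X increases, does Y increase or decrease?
Y increases

Taking the partial derivative:
∂Y/∂X = 5X^4

∂Y/∂X = 5X^4 > 0 (assuming positive values)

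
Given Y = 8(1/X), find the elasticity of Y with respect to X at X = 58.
Elasticity = -1

Elasticity = (dY/dX) · (X/Y)

dY/dX = -8/X²
At X = 58: dY/dX = -2/841, Y = 4/29

Elasticity = (-2/841) · (58 / (4/29)) = -1

Interpretation: for a small percentage change in X, the percentage change in Y is approximately -1.00 times as large.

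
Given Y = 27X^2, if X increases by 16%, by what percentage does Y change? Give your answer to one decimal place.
34.6%

For Y = 27X^2:
If X → X(1 + 0.16)
Then Y → Y · (1 + 0.16)^2
     = Y · 1.3456

Percentage change = ((1 + 0.16)^2 − 1) × 100% ≈ 34.6%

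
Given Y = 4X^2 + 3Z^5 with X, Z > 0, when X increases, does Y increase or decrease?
Y increases

Taking the partial derivative:
∂Y/∂X = 8X

∂Y/∂X = 8X > 0 (assuming positive values)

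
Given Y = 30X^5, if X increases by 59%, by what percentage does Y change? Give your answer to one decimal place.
916.2%

For Y = 30X^5:
If X → X(1 + 0.59)
Then Y → Y · (1 + 0.59)^5
     ≈ Y · 10.1622

Percentage change = ((1 + 0.59)^5 − 1) × 100% ≈ 916.2%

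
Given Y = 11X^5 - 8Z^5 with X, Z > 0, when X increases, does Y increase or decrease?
Y increases

Taking the partial derivative:
∂Y/∂X = 55X^4

∂Y/∂X = 55X^4 > 0 (assuming positive values)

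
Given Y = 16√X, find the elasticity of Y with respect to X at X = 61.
Elasticity = 1/2

Elasticity = (dY/dX) · (X/Y)

dY/dX = 8/√X
At X = 61: dY/dX = 8·√61/61, Y = 16·√61

Elasticity = (8·√61/61) · (61 / (16·√61)) = 1/2

Interpretation: for a small percentage change in X, the percentage change in Y is approximately 0.50 times as large.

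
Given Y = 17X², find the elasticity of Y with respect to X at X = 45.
Elasticity = 2

Elasticity = (dY/dX) · (X/Y)

dY/dX = 34·X
At X = 45: dY/dX = 1530, Y = 34425

Elasticity = 1530 · (45 / 34425) = 2

Interpretation: for a small percentage change in X, the percentage change in Y is approximately 2.00 times as large.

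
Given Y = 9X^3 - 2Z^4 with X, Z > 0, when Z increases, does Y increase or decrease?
Y decreases

Taking the partial derivative:
∂Y/∂Z = -8Z^3

∂Y/∂Z = -8Z^3 < 0 (assuming positive values)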